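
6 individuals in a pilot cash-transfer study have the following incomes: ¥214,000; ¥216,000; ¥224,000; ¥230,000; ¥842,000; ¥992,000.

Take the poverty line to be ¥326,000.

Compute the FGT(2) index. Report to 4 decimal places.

Below the line: ¥214,000, ¥216,000, ¥224,000, ¥230,000 (q = 4 of N = 6).
Gap ratios (z−y)/z: (326000−214000)/326000 = 0.3436; (326000−216000)/326000 = 0.3374; (326000−224000)/326000 = 0.3129; (326000−230000)/326000 = 0.2945.
Squared: 0.1180; 0.1139; 0.0979; 0.0867.
Sum = 0.416500; P₂ = 0.416500 / 6 = 0.0694.

0.0694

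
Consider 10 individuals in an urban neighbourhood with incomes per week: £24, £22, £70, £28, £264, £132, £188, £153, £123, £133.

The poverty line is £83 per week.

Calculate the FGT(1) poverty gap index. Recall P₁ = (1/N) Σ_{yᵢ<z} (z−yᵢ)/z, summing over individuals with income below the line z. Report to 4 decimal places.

Incomes under z: £22, £24, £28, £70 (q = 4 of N = 10).
Shortfall ratios: (83−22)/83 = 0.7349; (83−24)/83 = 0.7108; (83−28)/83 = 0.6627; (83−70)/83 = 0.1566.
Sum of shortfalls = 2.265060; P₁ averages over all N: 2.265060 / 10 = 0.2265.

0.2265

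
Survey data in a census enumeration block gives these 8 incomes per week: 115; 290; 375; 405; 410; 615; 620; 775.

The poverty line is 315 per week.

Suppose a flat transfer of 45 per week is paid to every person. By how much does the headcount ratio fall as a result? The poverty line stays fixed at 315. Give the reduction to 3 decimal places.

0.125

Before: below the line — 115, 290; headcount ratio = 0.25000.
After the 45 transfer: below the line — 160; headcount ratio = 0.12500.
Reduction = 0.25000 − 0.12500 = 0.125.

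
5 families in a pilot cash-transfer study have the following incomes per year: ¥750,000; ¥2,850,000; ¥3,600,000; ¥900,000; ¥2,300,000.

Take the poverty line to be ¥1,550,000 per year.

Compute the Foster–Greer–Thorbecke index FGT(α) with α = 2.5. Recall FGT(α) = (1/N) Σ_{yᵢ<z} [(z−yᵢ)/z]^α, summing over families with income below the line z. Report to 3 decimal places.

Poor units: ¥750,000, ¥900,000 (q = 2 of N = 5).
Gap ratios (z−y)/z: (1550000−750000)/1550000 = 0.5161; (1550000−900000)/1550000 = 0.4194.
Raised to α = 2.5: 0.19138; 0.11388.
Sum = 0.305261; FGT(2.5) = 0.305261 / 5 = 0.061.

0.061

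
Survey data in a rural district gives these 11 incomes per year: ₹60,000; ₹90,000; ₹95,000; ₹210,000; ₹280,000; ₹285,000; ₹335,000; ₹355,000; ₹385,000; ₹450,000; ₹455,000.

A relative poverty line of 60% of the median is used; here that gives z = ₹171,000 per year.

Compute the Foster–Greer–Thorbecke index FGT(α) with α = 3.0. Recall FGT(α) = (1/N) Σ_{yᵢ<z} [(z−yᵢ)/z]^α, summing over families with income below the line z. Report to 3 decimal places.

Below z: ₹60,000, ₹90,000, ₹95,000 (q = 3 of N = 11).
Normalized shortfalls: (171000−60000)/171000 = 0.6491; (171000−90000)/171000 = 0.4737; (171000−95000)/171000 = 0.4444.
Raised to α = 3.0: 0.27351; 0.10628; 0.08779.
Sum = 0.467590; FGT(3.0) = 0.467590 / 11 = 0.043.

0.043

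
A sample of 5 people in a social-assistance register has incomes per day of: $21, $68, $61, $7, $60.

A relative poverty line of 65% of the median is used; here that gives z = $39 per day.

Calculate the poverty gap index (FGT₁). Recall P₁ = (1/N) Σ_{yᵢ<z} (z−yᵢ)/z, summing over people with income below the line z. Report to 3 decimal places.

0.256

Below the line: $7, $21 (q = 2 of N = 5).
Gap ratios (z−y)/z: (39−7)/39 = 0.8205; (39−21)/39 = 0.4615.
Sum of shortfalls = 1.282051; P₁ averages over all N: 1.282051 / 5 = 0.256.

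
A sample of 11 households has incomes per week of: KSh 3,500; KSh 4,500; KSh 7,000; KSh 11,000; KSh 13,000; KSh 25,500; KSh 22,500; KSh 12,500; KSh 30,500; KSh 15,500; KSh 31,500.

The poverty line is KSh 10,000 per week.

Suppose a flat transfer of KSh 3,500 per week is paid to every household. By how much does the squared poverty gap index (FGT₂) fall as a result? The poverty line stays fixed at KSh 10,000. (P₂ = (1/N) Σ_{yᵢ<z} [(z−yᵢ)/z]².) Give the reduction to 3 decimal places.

0.062

Before: below the line — KSh 3,500, KSh 4,500, KSh 7,000; squared poverty gap index (FGT₂) = 0.07409.
After the KSh 3,500 transfer: below the line — KSh 7,000, KSh 8,000; squared poverty gap index (FGT₂) = 0.01182.
Reduction = 0.07409 − 0.01182 = 0.062.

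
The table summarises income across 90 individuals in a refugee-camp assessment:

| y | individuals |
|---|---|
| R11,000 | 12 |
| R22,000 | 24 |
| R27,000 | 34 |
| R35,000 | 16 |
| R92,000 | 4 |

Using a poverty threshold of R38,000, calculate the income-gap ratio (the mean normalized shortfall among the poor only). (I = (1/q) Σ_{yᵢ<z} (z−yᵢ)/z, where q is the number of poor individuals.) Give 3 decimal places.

0.346

Below the line: 12×R11,000, 24×R22,000, 34×R27,000, 16×R35,000 (q = 86 of N = 90).
Relative gaps: 0.7105 (×12), 0.4211 (×24), 0.2895 (×34), 0.0789 (×16); sum = 29.736842.
The income-gap ratio divides by q (the poor only): 29.736842 / 86 = 0.346.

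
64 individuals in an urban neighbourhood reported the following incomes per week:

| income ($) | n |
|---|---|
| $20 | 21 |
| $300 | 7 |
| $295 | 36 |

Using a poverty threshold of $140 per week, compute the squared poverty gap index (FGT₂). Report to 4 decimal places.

0.2411

Below the line: 21×$20 (q = 21 of N = 64).
Normalized shortfalls: (140−20)/140 = 0.8571 (×21).
Squared: 0.7347 (×21).
Sum = 15.428571; P₂ = 15.428571 / 64 = 0.2411.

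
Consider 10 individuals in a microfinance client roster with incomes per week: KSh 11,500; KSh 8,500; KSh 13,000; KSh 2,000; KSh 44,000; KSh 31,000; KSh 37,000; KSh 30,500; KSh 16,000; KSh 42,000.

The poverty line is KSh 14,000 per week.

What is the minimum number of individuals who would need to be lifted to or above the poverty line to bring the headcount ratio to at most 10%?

3

Currently q = 4 of N = 10 are below the line (H = 0.400).
A headcount ratio of at most 10% allows at most ⌊0.10 × 10⌋ = 1 poor individuals.
So at least 4 − 1 = 3 must be lifted.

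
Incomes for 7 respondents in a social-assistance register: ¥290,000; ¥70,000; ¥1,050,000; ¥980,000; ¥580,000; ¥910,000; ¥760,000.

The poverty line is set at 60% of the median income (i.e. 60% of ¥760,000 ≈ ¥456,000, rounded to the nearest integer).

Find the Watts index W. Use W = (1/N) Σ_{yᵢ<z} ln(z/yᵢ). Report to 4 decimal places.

Below the line: ¥70,000, ¥290,000 (q = 2 of N = 7).
ln(z/y) terms: ln(456000/70000) = 1.8740; ln(456000/290000) = 0.4526.
W = 2.326609 / 7 = 0.3324.

0.3324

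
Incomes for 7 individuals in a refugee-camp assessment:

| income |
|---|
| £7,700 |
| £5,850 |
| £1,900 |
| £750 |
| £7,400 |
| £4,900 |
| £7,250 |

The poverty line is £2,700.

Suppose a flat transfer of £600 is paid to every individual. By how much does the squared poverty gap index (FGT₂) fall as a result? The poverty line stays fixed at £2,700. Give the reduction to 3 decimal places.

0.051

Before: below the line — £750, £1,900; squared poverty gap index (FGT₂) = 0.08706.
After the £600 transfer: below the line — £1,350, £2,500; squared poverty gap index (FGT₂) = 0.03650.
Reduction = 0.08706 − 0.03650 = 0.051.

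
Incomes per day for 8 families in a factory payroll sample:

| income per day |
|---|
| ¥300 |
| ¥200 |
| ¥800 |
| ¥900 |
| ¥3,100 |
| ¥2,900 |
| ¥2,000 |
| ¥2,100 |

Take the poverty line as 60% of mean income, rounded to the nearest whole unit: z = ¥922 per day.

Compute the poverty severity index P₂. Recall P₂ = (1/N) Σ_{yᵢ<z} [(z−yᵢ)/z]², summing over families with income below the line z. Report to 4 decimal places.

Below the line: ¥200, ¥300, ¥800, ¥900 (q = 4 of N = 8).
Relative gaps: (922−200)/922 = 0.7831; (922−300)/922 = 0.6746; (922−800)/922 = 0.1323; (922−900)/922 = 0.0239.
Squared: 0.6132; 0.4551; 0.0175; 0.0006.
Sum = 1.086406; P₂ = 1.086406 / 8 = 0.1358.

0.1358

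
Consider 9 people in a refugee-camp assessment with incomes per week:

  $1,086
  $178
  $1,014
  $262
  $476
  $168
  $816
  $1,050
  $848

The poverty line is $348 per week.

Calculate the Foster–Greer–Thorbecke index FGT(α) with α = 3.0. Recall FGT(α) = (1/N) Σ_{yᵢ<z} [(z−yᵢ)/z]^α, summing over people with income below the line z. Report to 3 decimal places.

Below the line: $168, $178, $262 (q = 3 of N = 9).
Gap ratios (z−y)/z: (348−168)/348 = 0.5172; (348−178)/348 = 0.4885; (348−262)/348 = 0.2471.
Raised to α = 3.0: 0.13838; 0.11658; 0.01509.
Sum = 0.270050; FGT(3.0) = 0.270050 / 9 = 0.030.

0.030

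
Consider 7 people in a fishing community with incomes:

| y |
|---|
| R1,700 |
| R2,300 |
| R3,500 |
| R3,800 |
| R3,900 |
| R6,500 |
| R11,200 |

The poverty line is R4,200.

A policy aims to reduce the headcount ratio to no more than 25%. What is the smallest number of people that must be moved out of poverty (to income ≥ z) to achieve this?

4

5 of the 7 people are poor, so H = 5/7 = 0.714.
A headcount ratio of at most 25% allows at most ⌊0.25 × 7⌋ = 1 poor people.
So at least 5 − 1 = 4 must be lifted.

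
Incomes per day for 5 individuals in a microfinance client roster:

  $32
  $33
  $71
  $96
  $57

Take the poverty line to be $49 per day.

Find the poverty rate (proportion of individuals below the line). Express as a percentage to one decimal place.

2 of the 5 individuals have income below $49.
H = 2/5 = 40.0%.

40.0%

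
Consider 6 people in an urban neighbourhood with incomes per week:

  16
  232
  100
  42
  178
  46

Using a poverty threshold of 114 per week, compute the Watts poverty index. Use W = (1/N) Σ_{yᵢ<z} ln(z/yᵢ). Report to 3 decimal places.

0.667

Below z: 16, 42, 46, 100 (q = 4 of N = 6).
Log shortfalls: ln(114/16) = 1.9636; ln(114/42) = 0.9985; ln(114/46) = 0.9076; ln(114/100) = 0.1310.
W = 4.000724 / 6 = 0.667.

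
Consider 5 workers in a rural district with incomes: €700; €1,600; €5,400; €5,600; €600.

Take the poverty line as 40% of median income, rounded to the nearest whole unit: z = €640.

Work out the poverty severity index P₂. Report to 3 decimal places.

Below the line: €600 (q = 1 of N = 5).
Normalized shortfalls: (640−600)/640 = 0.0625.
Squared: 0.0039.
Sum = 0.003906; P₂ = 0.003906 / 5 = 0.001.

0.001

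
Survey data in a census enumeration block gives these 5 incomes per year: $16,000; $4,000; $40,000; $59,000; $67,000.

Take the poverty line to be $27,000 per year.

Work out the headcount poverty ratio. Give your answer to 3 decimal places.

2 of the 5 people have income below $27,000.
H = 2/5 = 0.400.

0.400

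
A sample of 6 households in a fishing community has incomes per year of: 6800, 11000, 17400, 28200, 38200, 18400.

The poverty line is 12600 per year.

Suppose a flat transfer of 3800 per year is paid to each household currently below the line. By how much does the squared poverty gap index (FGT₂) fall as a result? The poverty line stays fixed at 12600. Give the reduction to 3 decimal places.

Before: below the line — 6800, 11000; squared poverty gap index (FGT₂) = 0.03800.
After the 3800 transfer: below the line — 10600; squared poverty gap index (FGT₂) = 0.00420.
Reduction = 0.03800 − 0.00420 = 0.034.

0.034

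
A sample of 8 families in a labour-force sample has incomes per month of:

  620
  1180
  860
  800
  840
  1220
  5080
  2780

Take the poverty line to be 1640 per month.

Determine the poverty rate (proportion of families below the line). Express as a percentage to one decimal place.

75.0%

6 of the 8 families have income below 1640.
H = 6/8 = 75.0%.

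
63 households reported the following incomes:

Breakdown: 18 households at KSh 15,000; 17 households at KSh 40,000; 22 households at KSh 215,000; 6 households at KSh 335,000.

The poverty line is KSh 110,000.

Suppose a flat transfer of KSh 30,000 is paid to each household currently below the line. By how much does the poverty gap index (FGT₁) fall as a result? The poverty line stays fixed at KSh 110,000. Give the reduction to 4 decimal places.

0.1515

Before: below the line — 18×KSh 15,000, 17×KSh 40,000; poverty gap index (FGT₁) = 0.418470.
After the KSh 30,000 transfer: below the line — 18×KSh 45,000, 17×KSh 70,000; poverty gap index (FGT₁) = 0.266955.
Reduction = 0.418470 − 0.266955 = 0.1515.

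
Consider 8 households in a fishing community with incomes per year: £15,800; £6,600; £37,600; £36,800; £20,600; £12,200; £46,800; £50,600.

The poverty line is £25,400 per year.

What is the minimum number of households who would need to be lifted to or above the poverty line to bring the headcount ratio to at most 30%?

Currently q = 4 of N = 8 are below the line (H = 0.500).
A headcount ratio of at most 30% allows at most ⌊0.30 × 8⌋ = 2 poor households.
So at least 4 − 2 = 2 must be lifted.

2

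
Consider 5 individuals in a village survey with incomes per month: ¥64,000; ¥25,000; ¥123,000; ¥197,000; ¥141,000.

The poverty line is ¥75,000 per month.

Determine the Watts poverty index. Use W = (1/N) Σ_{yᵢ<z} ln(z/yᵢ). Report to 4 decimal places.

0.2514

Below the line: ¥25,000, ¥64,000 (q = 2 of N = 5).
Log gaps: ln(75000/25000) = 1.0986; ln(75000/64000) = 0.1586.
W = 1.257217 / 5 = 0.2514.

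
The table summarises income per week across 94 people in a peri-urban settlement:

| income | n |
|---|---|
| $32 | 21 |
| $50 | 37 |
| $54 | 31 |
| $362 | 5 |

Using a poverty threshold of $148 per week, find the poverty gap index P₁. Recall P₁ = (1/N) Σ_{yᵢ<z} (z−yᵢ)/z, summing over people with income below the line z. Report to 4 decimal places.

0.6452

Below the line: 21×$32, 37×$50, 31×$54 (q = 89 of N = 94).
Gap ratios (z−y)/z: (148−32)/148 = 0.7838 (×21); (148−50)/148 = 0.6622 (×37); (148−54)/148 = 0.6351 (×31).
Σ = 60.648649. Dividing by the full population N = 94 gives P₁ = 0.6452.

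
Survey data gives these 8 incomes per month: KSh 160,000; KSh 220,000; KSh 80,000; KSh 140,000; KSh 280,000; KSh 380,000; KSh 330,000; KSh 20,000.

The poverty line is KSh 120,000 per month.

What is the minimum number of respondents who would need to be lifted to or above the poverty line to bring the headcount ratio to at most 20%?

Currently q = 2 of N = 8 are below the line (H = 0.250).
A headcount ratio of at most 20% allows at most ⌊0.20 × 8⌋ = 1 poor respondents.
So at least 2 − 1 = 1 must be lifted.

1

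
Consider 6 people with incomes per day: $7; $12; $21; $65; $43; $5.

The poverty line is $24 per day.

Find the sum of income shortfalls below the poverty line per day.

$51

Below z: $5, $7, $12, $21 (q = 4 of N = 6).
Individual gaps: 24−5 = 19; 24−7 = 17; 24−12 = 12; 24−21 = 3.
Aggregate gap = $51.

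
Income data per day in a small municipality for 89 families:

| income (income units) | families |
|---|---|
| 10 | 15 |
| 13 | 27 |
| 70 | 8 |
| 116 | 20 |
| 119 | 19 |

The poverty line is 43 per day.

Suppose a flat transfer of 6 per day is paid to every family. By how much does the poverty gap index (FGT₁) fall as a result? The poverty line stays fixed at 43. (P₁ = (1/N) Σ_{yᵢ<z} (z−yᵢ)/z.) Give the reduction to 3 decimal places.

0.066

Before: below the line — 15×10, 27×13; poverty gap index (FGT₁) = 0.34100.
After the 6 transfer: below the line — 15×16, 27×19; poverty gap index (FGT₁) = 0.27515.
Reduction = 0.34100 − 0.27515 = 0.066.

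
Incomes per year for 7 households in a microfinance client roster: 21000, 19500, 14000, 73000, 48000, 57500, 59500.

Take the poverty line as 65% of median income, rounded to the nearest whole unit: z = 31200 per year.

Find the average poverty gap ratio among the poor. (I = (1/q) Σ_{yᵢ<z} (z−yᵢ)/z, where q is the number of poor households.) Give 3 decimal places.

Below z: 14000, 19500, 21000 (q = 3 of N = 7).
Shortfall ratios (z−y)/z: 0.5513, 0.3750, 0.3269; sum = 1.253205.
The income-gap ratio divides by q (the poor only): 1.253205 / 3 = 0.418.

0.418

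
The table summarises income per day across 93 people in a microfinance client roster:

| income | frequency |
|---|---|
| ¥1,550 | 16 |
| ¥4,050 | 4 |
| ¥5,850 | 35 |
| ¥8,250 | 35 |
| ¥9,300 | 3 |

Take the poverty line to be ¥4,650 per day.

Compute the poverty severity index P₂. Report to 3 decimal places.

0.077

Below the line: 16×¥1,550, 4×¥4,050 (q = 20 of N = 93).
Gap ratios (z−y)/z: (4650−1550)/4650 = 0.6667 (×16); (4650−4050)/4650 = 0.1290 (×4).
Squared: 0.4444 (×16); 0.0166 (×4).
Sum = 7.177708; P₂ = 7.177708 / 93 = 0.077.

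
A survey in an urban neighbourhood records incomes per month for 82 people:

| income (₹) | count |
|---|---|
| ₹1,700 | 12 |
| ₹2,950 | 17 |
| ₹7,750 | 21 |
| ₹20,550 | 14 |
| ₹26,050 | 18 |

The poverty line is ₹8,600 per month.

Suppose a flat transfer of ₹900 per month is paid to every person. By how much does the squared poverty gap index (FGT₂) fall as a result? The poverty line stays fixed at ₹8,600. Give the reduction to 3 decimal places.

0.052

Before: below the line — 12×₹1,700, 17×₹2,950, 21×₹7,750; squared poverty gap index (FGT₂) = 0.18619.
After the ₹900 transfer: below the line — 12×₹2,600, 17×₹3,850; squared poverty gap index (FGT₂) = 0.13448.
Reduction = 0.18619 − 0.13448 = 0.052.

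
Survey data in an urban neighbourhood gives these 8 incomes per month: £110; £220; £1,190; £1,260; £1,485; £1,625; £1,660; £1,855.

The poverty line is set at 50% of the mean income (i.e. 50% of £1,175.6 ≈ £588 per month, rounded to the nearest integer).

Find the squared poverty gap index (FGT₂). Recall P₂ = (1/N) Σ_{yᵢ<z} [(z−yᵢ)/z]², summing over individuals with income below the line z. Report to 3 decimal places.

0.132

Poor units: £110, £220 (q = 2 of N = 8).
Normalized shortfalls: (588−110)/588 = 0.8129; (588−220)/588 = 0.6259.
Squared: 0.6608; 0.3917.
Sum = 1.052536; P₂ = 1.052536 / 8 = 0.132.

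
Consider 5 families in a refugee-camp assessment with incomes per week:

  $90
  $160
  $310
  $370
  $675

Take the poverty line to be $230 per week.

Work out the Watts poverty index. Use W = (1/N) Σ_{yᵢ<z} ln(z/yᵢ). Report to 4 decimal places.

0.2602

Below z: $90, $160 (q = 2 of N = 5).
Log shortfalls: ln(230/90) = 0.9383; ln(230/160) = 0.3629.
W = 1.301175 / 5 = 0.2602.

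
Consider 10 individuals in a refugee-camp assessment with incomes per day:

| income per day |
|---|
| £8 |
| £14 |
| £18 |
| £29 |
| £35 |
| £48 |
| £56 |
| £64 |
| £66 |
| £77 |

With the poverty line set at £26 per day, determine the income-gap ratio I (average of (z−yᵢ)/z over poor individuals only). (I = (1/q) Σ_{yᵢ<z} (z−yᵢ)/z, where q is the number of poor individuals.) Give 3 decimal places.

Below the line: £8, £14, £18 (q = 3 of N = 10).
Relative gaps: 0.6923, 0.4615, 0.3077; sum = 1.461538.
The income-gap ratio divides by q (the poor only): 1.461538 / 3 = 0.487.

0.487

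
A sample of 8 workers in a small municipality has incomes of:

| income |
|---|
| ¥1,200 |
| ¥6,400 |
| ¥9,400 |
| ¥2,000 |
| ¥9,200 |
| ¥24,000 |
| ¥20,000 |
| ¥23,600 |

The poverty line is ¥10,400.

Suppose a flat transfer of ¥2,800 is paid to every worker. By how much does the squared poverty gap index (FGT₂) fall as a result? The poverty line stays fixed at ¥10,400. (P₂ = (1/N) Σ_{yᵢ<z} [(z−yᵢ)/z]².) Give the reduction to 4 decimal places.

Before: below the line — ¥1,200, ¥2,000, ¥6,400, ¥9,200, ¥9,400; squared poverty gap index (FGT₂) = 0.200675.
After the ¥2,800 transfer: below the line — ¥4,000, ¥4,800, ¥9,200; squared poverty gap index (FGT₂) = 0.085244.
Reduction = 0.200675 − 0.085244 = 0.1154.

0.1154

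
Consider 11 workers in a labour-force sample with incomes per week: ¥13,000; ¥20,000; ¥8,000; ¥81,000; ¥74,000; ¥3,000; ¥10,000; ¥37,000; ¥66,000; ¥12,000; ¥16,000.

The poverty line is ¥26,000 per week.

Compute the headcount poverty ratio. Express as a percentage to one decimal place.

63.6%

7 of the 11 workers have income below ¥26,000.
H = 7/11 = 63.6%.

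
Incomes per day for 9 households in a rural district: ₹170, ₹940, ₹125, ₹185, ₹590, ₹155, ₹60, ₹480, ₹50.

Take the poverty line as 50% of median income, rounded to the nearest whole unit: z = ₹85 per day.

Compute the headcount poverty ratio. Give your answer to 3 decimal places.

2 of the 9 households have income below ₹85.
H = 2/9 = 0.222.

0.222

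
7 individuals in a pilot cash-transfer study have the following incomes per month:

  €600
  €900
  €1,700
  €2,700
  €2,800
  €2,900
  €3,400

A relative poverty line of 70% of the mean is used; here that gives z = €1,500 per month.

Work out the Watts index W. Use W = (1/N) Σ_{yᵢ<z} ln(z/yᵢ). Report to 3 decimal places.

Below z: €600, €900 (q = 2 of N = 7).
Log gaps: ln(1500/600) = 0.9163; ln(1500/900) = 0.5108.
W = 1.427116 / 7 = 0.204.

0.204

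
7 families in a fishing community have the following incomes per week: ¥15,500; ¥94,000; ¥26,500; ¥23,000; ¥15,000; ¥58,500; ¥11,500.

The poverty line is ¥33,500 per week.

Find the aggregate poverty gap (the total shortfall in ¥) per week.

Below the line: ¥11,500, ¥15,000, ¥15,500, ¥23,000, ¥26,500 (q = 5 of N = 7).
Individual gaps: 33500−11500 = 22000; 33500−15000 = 18500; 33500−15500 = 18000; 33500−23000 = 10500; 33500−26500 = 7000.
Aggregate gap = ¥76,000.

¥76,000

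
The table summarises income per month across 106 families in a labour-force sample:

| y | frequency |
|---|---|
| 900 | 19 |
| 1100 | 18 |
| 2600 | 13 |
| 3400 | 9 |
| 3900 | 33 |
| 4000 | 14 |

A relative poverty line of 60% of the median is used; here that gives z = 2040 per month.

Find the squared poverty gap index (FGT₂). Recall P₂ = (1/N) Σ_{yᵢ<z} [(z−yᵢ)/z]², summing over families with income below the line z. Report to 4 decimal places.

Incomes under z: 19×900, 18×1100 (q = 37 of N = 106).
Shortfall ratios: (2040−900)/2040 = 0.5588 (×19); (2040−1100)/2040 = 0.4608 (×18).
Squared: 0.3123 (×19); 0.2123 (×18).
Sum = 9.755190; P₂ = 9.755190 / 106 = 0.0920.

0.0920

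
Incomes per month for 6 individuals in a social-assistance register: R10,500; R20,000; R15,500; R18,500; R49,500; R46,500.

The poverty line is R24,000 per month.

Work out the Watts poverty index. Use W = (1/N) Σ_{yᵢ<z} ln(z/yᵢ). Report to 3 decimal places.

0.284

Below z: R10,500, R15,500, R18,500, R20,000 (q = 4 of N = 6).
ln(z/y) terms: ln(24000/10500) = 0.8267; ln(24000/15500) = 0.4372; ln(24000/18500) = 0.2603; ln(24000/20000) = 0.1823.
W = 1.706497 / 6 = 0.284.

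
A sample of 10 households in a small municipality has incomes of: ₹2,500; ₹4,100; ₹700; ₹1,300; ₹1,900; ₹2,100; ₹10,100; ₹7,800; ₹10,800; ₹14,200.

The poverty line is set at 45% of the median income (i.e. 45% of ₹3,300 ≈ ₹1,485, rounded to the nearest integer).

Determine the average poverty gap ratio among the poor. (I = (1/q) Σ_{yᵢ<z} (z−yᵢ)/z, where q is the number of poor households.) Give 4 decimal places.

Below z: ₹700, ₹1,300 (q = 2 of N = 10).
Relative gaps: 0.5286, 0.1246; sum = 0.653199.
I averages over the q = 2 poor units only: 0.653199 / 2 = 0.3266.

0.3266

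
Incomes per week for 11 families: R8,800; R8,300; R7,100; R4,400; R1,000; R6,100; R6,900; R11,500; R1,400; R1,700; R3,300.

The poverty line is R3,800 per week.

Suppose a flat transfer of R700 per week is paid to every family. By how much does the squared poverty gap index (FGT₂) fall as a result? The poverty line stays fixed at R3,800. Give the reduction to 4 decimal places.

Before: below the line — R1,000, R1,400, R1,700, R3,300; squared poverty gap index (FGT₂) = 0.114958.
After the R700 transfer: below the line — R1,700, R2,100, R2,400; squared poverty gap index (FGT₂) = 0.058298.
Reduction = 0.114958 − 0.058298 = 0.0567.

0.0567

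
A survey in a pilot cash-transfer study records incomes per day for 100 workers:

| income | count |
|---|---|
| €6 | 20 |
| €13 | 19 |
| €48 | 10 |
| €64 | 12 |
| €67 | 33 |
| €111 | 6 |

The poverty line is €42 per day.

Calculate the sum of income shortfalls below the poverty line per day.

€1,271

Poor units: 20×€6, 19×€13 (q = 39 of N = 100).
Individual gaps: 20×(42−6) = 720; 19×(42−13) = 551.
Aggregate gap = €1,271.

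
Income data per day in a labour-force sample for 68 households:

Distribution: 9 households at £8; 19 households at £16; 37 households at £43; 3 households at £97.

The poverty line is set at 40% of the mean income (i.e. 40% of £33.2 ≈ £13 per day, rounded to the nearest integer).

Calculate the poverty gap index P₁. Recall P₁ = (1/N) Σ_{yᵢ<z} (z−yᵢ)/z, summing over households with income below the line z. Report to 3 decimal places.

Poor units: 9×£8 (q = 9 of N = 68).
Normalized shortfalls: (13−8)/13 = 0.3846 (×9).
Sum of shortfalls = 3.461538; P₁ averages over all N: 3.461538 / 68 = 0.051.

0.051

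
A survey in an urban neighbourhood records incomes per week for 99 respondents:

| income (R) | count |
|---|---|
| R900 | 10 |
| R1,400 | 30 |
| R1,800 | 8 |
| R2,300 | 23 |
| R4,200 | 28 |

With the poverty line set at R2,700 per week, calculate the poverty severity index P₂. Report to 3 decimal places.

Poor units: 10×R900, 30×R1,400, 8×R1,800, 23×R2,300 (q = 71 of N = 99).
Relative gaps: (2700−900)/2700 = 0.6667 (×10); (2700−1400)/2700 = 0.4815 (×30); (2700−1800)/2700 = 0.3333 (×8); (2700−2300)/2700 = 0.1481 (×23).
Squared: 0.4444 (×10); 0.2318 (×30); 0.1111 (×8); 0.0219 (×23).
Sum = 12.792867; P₂ = 12.792867 / 99 = 0.129.

0.129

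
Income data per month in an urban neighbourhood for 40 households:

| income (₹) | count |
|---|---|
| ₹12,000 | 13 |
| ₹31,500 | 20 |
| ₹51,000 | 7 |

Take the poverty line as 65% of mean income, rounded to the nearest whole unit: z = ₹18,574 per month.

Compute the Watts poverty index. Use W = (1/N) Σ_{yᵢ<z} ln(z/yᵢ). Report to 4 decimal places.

Poor units: 13×₹12,000 (q = 13 of N = 40).
Log shortfalls: ln(18574/12000) = 0.4369 (×13).
W = 5.679129 / 40 = 0.1420.

0.1420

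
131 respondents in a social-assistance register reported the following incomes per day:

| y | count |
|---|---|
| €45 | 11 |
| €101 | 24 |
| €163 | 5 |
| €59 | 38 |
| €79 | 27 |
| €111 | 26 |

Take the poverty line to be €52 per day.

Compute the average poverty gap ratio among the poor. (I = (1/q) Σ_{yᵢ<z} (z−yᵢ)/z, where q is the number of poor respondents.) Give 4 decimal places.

0.1346

Incomes under z: 11×€45 (q = 11 of N = 131).
Relative gaps: 0.1346 (×11); sum = 1.480769.
I averages over the q = 11 poor units only: 1.480769 / 11 = 0.1346.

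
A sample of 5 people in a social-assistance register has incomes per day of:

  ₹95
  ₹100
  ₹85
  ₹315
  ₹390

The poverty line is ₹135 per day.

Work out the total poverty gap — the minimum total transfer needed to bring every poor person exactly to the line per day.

₹125

Below the line: ₹85, ₹95, ₹100 (q = 3 of N = 5).
Individual gaps: 135−85 = 50; 135−95 = 40; 135−100 = 35.
Aggregate gap = ₹125.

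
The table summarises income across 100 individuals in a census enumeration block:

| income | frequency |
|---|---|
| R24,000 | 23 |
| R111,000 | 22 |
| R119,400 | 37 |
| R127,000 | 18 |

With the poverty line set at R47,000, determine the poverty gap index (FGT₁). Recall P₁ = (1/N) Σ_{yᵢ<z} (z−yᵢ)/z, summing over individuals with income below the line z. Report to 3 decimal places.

Below z: 23×R24,000 (q = 23 of N = 100).
Normalized shortfalls: (47000−24000)/47000 = 0.4894 (×23).
Σ = 11.255319. Dividing by the full population N = 100 gives P₁ = 0.113.

0.113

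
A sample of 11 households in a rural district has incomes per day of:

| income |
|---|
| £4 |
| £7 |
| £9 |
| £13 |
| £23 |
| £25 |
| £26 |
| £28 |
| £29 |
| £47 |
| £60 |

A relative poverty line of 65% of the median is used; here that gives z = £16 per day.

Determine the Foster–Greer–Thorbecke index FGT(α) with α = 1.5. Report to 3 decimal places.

0.131

Below the line: £4, £7, £9, £13 (q = 4 of N = 11).
Relative gaps: (16−4)/16 = 0.7500; (16−7)/16 = 0.5625; (16−9)/16 = 0.4375; (16−13)/16 = 0.1875.
Raised to α = 1.5: 0.64952; 0.42188; 0.28938; 0.08119.
Sum = 1.441963; FGT(1.5) = 1.441963 / 11 = 0.131.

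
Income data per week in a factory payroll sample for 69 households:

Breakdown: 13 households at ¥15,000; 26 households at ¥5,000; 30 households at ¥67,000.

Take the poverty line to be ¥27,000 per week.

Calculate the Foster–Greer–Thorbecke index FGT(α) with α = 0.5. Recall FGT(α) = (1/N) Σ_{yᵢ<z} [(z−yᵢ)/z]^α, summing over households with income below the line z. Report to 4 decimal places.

0.4657

Below the line: 26×¥5,000, 13×¥15,000 (q = 39 of N = 69).
Normalized shortfalls: (27000−5000)/27000 = 0.8148 (×26); (27000−15000)/27000 = 0.4444 (×13).
Raised to α = 0.5: 0.90267 (×26); 0.66667 (×13).
Sum = 32.136111; FGT(0.5) = 32.136111 / 69 = 0.4657.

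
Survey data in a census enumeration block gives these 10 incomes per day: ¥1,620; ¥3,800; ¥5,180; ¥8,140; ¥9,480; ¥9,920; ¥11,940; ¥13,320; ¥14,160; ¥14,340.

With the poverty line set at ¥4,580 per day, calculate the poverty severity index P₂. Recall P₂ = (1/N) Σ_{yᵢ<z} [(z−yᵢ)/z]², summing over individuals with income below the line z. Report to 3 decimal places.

0.045

Below the line: ¥1,620, ¥3,800 (q = 2 of N = 10).
Normalized shortfalls: (4580−1620)/4580 = 0.6463; (4580−3800)/4580 = 0.1703.
Squared: 0.4177; 0.0290.
Sum = 0.446692; P₂ = 0.446692 / 10 = 0.045.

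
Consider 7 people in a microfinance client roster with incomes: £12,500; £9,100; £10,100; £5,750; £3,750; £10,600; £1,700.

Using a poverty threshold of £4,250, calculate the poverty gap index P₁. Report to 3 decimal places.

Below the line: £1,700, £3,750 (q = 2 of N = 7).
Relative gaps: (4250−1700)/4250 = 0.6000; (4250−3750)/4250 = 0.1176.
Sum of shortfalls = 0.717647; P₁ averages over all N: 0.717647 / 7 = 0.103.

0.103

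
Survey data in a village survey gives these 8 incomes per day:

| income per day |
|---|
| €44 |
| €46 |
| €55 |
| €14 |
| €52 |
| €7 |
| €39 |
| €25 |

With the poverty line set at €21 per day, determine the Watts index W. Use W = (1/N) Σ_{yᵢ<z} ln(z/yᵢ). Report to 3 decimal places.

Below z: €7, €14 (q = 2 of N = 8).
ln(z/y) terms: ln(21/7) = 1.0986; ln(21/14) = 0.4055.
W = 1.504077 / 8 = 0.188.

0.188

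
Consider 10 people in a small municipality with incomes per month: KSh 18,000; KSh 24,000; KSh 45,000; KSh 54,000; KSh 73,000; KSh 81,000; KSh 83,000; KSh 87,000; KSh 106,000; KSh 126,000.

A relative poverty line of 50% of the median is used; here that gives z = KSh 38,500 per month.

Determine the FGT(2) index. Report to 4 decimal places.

Below the line: KSh 18,000, KSh 24,000 (q = 2 of N = 10).
Relative gaps: (38500−18000)/38500 = 0.5325; (38500−24000)/38500 = 0.3766.
Squared: 0.2835; 0.1418.
Sum = 0.425367; P₂ = 0.425367 / 10 = 0.0425.

0.0425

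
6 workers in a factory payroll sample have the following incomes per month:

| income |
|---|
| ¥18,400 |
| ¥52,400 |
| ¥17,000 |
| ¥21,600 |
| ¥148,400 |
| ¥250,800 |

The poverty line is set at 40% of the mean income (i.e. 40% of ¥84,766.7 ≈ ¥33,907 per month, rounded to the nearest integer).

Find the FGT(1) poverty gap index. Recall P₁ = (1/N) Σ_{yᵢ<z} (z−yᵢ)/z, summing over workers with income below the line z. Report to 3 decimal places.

Incomes under z: ¥17,000, ¥18,400, ¥21,600 (q = 3 of N = 6).
Gap ratios (z−y)/z: (33907−17000)/33907 = 0.4986; (33907−18400)/33907 = 0.4573; (33907−21600)/33907 = 0.3630.
Sum of shortfalls = 1.318931; P₁ averages over all N: 1.318931 / 6 = 0.220.

0.220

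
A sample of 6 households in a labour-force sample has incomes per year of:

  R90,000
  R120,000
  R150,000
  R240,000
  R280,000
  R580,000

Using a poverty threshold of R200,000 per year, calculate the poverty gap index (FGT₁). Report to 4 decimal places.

0.2000

Below z: R90,000, R120,000, R150,000 (q = 3 of N = 6).
Gap ratios (z−y)/z: (200000−90000)/200000 = 0.5500; (200000−120000)/200000 = 0.4000; (200000−150000)/200000 = 0.2500.
Sum of shortfalls = 1.200000; P₁ averages over all N: 1.200000 / 6 = 0.2000.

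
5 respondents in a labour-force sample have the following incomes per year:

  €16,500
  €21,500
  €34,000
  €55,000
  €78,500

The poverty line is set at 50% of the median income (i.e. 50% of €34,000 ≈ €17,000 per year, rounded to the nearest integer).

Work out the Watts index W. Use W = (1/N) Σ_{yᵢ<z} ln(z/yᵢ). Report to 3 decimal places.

Below the line: €16,500 (q = 1 of N = 5).
ln(z/y) terms: ln(17000/16500) = 0.0299.
W = 0.029853 / 5 = 0.006.

0.006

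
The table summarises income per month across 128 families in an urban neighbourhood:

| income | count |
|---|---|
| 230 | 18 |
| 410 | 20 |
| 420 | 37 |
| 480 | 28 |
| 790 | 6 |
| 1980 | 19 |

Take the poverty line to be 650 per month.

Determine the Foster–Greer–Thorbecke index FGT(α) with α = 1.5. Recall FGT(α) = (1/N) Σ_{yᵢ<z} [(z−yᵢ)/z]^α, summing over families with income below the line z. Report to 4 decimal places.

Poor units: 18×230, 20×410, 37×420, 28×480 (q = 103 of N = 128).
Relative gaps: (650−230)/650 = 0.6462 (×18); (650−410)/650 = 0.3692 (×20); (650−420)/650 = 0.3538 (×37); (650−480)/650 = 0.2615 (×28).
Raised to α = 1.5: 0.51940 (×18); 0.22436 (×20); 0.21049 (×37); 0.13375 (×28).
Sum = 25.369494; FGT(1.5) = 25.369494 / 128 = 0.1982.

0.1982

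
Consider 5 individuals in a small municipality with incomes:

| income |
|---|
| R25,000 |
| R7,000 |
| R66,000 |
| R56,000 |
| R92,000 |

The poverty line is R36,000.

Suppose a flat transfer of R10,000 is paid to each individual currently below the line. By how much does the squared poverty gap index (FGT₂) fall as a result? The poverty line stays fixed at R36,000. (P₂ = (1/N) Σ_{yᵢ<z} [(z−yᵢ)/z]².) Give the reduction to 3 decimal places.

0.093

Before: below the line — R7,000, R25,000; squared poverty gap index (FGT₂) = 0.14846.
After the R10,000 transfer: below the line — R17,000, R35,000; squared poverty gap index (FGT₂) = 0.05586.
Reduction = 0.14846 − 0.05586 = 0.093.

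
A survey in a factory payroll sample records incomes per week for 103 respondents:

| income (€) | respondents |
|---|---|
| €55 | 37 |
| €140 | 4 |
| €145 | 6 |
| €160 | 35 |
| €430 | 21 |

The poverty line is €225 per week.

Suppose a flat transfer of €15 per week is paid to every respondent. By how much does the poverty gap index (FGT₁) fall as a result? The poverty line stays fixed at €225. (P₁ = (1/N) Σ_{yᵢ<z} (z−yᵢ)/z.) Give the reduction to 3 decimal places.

0.053

Before: below the line — 37×€55, 4×€140, 6×€145, 35×€160; poverty gap index (FGT₁) = 0.40496.
After the €15 transfer: below the line — 37×€70, 4×€155, 6×€160, 35×€175; poverty gap index (FGT₁) = 0.35189.
Reduction = 0.40496 − 0.35189 = 0.053.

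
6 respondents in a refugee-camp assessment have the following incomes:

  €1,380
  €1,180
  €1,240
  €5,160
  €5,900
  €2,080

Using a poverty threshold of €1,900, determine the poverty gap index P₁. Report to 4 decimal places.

0.1667

Incomes under z: €1,180, €1,240, €1,380 (q = 3 of N = 6).
Gap ratios (z−y)/z: (1900−1180)/1900 = 0.3789; (1900−1240)/1900 = 0.3474; (1900−1380)/1900 = 0.2737.
Σ = 1.000000. Dividing by the full population N = 6 gives P₁ = 0.1667.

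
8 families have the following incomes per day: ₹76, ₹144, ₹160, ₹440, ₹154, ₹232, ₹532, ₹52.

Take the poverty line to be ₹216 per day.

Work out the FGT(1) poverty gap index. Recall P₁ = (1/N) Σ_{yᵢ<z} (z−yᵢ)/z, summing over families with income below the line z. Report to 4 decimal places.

Below the line: ₹52, ₹76, ₹144, ₹154, ₹160 (q = 5 of N = 8).
Relative gaps: (216−52)/216 = 0.7593; (216−76)/216 = 0.6481; (216−144)/216 = 0.3333; (216−154)/216 = 0.2870; (216−160)/216 = 0.2593.
Sum of shortfalls = 2.287037; P₁ averages over all N: 2.287037 / 8 = 0.2859.

0.2859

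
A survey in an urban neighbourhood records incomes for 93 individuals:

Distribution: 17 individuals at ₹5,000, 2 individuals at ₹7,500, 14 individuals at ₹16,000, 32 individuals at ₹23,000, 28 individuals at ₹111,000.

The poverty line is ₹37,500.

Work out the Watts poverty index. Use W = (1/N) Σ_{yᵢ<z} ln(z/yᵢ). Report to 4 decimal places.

Below the line: 17×₹5,000, 2×₹7,500, 14×₹16,000, 32×₹23,000 (q = 65 of N = 93).
ln(z/y) terms: ln(37500/5000) = 2.0149 (×17); ln(37500/7500) = 1.6094 (×2); ln(37500/16000) = 0.8518 (×14); ln(37500/23000) = 0.4888 (×32).
W = 65.039853 / 93 = 0.6994.

0.6994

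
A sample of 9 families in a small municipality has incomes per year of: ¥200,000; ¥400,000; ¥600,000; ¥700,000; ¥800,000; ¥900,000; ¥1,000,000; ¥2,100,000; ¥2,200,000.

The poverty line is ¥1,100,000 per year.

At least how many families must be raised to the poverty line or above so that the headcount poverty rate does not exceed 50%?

Currently q = 7 of N = 9 are below the line (H = 0.778).
A headcount ratio of at most 50% allows at most ⌊0.50 × 9⌋ = 4 poor families.
So at least 7 − 4 = 3 must be lifted.

3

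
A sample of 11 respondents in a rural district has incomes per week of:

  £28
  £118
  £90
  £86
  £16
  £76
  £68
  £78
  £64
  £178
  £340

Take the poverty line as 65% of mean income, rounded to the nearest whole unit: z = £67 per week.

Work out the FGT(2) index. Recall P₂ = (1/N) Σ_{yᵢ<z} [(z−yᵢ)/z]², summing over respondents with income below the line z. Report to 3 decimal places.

0.084

Below the line: £16, £28, £64 (q = 3 of N = 11).
Normalized shortfalls: (67−16)/67 = 0.7612; (67−28)/67 = 0.5821; (67−64)/67 = 0.0448.
Squared: 0.5794; 0.3388; 0.0020.
Sum = 0.920249; P₂ = 0.920249 / 11 = 0.084.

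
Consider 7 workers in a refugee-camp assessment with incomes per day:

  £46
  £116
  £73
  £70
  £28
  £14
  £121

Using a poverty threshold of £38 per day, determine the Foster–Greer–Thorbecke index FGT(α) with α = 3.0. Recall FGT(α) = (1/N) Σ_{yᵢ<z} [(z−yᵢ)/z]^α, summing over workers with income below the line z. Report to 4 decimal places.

Below z: £14, £28 (q = 2 of N = 7).
Shortfall ratios: (38−14)/38 = 0.6316; (38−28)/38 = 0.2632.
Raised to α = 3.0: 0.25193; 0.01822.
Sum = 0.270156; FGT(3.0) = 0.270156 / 7 = 0.0386.

0.0386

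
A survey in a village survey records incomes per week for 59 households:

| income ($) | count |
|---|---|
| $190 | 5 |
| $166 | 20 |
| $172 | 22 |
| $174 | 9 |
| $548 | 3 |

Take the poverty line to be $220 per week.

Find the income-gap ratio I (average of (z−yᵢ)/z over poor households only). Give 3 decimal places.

0.219

Below the line: 20×$166, 22×$172, 9×$174, 5×$190 (q = 56 of N = 59).
Shortfall ratios (z−y)/z: 0.2455 (×20), 0.2182 (×22), 0.2091 (×9), 0.1364 (×5); sum = 12.272727.
The income-gap ratio divides by q (the poor only): 12.272727 / 56 = 0.219.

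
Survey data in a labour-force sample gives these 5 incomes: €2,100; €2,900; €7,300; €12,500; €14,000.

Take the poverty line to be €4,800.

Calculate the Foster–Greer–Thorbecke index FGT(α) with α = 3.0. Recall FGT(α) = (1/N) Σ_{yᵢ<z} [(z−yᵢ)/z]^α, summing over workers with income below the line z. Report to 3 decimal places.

0.048

Poor units: €2,100, €2,900 (q = 2 of N = 5).
Normalized shortfalls: (4800−2100)/4800 = 0.5625; (4800−2900)/4800 = 0.3958.
Raised to α = 3.0: 0.17798; 0.06202.
Sum = 0.239999; FGT(3.0) = 0.239999 / 5 = 0.048.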